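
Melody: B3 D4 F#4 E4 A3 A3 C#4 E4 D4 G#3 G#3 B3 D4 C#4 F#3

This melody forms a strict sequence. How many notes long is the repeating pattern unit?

15 notes total. Splitting into 3 groups of 5:
B3 D4 F#4 E4 A3 | A3 C#4 E4 D4 G#3 | G#3 B3 D4 C#4 F#3
That's a consistent down a 2nd shift per cell, and no other grouping gives one.

5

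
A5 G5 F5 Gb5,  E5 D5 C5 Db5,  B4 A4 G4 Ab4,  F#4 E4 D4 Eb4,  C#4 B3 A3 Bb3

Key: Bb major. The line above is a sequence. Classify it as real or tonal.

Each cell has the same semitone pattern (-2, -2, 1) — intervals are preserved exactly.
And Gb5 lies outside Bb major, so the sequence is real rather than tonal.

real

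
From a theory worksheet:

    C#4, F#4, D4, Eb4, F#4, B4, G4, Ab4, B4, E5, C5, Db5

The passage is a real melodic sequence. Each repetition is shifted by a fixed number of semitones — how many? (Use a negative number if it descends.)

Taking 4-note groups, the heads are C#4, F#4, B4: the pattern moves up a 4th.
Counting half-steps from C#4 to F#4: 5.

5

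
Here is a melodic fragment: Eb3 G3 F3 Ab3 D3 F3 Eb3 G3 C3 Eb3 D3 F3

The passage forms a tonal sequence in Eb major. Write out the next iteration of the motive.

Bb2 D3 C3 Eb3

The 4-note cells begin on Eb3, D3, C3 — each down a 2nd from the last.
From Bb2 the diatonic shape gives Bb2 D3 C3 Eb3.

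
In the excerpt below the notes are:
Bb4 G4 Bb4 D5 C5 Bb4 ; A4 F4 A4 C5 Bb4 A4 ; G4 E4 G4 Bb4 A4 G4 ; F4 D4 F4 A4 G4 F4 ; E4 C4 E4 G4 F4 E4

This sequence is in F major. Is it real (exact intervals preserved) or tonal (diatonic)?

tonal

Every note is diatonic to F major.
Cell 1 has -3 semitones from note 1 to 2, but cell 2 has -4 — the interval quality changes while the contour stays the same, which is the hallmark of a tonal sequence.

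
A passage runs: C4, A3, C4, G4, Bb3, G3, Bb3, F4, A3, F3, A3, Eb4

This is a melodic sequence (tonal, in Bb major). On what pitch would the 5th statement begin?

F3

The 4-note cells begin on C4, Bb3, A3 — each down a 2nd from the last.
Continuing: G3 → F3. Statement 5 starts on F3.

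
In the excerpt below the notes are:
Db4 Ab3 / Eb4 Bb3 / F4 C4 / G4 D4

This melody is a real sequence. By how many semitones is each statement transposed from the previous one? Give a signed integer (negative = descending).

2

The 2-note cells begin on Db4, Eb4, F4, G4 — each up a 2nd from the last.
Db4 to Eb4 spans +2 semitones.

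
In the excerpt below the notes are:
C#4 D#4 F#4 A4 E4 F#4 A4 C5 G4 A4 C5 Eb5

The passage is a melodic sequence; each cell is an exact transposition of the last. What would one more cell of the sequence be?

Taking 4-note groups, the heads are C#4, E4, G4: the pattern moves up a 3rd.
Statement 4 starts on Bb4 and keeps the same exact contour: Bb4 C5 Eb5 Gb5.

Bb4 C5 Eb5 Gb5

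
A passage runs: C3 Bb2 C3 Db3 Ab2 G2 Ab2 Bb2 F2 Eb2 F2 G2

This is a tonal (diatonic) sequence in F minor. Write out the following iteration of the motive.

Unit = 4 notes; the statements start on C3, Ab2, F2, moving down a 3rd each time.
From Db2 the diatonic shape gives Db2 C2 Db2 Eb2.

Db2 C2 Db2 Eb2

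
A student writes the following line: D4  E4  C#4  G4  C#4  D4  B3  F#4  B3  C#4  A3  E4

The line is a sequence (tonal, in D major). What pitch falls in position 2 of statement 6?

G3

With 4-note cells, note 2 of each statement runs E4, D4, C#4.
Extending down a 2nd: B3 → A3 → G3.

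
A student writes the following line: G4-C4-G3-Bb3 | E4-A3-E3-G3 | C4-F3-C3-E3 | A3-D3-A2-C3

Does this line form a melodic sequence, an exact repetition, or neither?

sequence

Each 4-note cell is the previous one transposed down a 3rd.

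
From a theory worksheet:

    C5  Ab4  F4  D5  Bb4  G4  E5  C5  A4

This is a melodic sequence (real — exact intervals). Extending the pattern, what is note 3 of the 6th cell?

With 3-note cells, note 3 of each statement runs F4, G4, A4.
Each moves up a 2nd. Continuing: B4 → C#5 → D#5.

D#5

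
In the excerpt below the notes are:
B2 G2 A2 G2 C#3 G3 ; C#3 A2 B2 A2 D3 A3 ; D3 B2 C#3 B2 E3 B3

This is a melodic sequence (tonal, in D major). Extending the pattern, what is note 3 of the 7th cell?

G3

With 6-note cells, note 3 of each statement runs A2, B2, C#3.
Extending up a 2nd: D3 → E3 → F#3 → G3.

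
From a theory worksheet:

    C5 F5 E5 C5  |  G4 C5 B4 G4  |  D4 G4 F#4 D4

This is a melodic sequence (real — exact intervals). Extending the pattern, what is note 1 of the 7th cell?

The unit is 4 notes. Position-1 pitches of the 3 shown cells: C5, G4, D4.
Carrying that down a 4th forward: A3 → E3 → B2 → F#2.

F#2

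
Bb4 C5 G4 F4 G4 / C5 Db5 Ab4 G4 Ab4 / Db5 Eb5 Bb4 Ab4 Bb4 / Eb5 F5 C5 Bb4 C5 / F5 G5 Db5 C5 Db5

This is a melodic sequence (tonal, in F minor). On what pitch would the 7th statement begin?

Ab5

With a 5-note motive the entries are Bb4, C5, Db5, Eb5, F5, each up a 2nd from the previous.
Extending the heads up a 2nd: G5 → Ab5.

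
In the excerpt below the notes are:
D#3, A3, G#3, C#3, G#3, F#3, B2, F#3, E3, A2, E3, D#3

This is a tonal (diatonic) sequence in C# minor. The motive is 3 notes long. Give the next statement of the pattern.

G#2 D#3 C#3

The 3-note cells begin on D#3, C#3, B2, A2 — each down a 2nd from the last.
So cell 5 is G#2 D#3 C#3.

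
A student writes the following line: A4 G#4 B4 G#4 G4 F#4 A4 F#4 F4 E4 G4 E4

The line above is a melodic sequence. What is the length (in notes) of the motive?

There are 12 notes; a 4-note unit gives 3 cells:
A4 G#4 B4 G#4 | G4 F#4 A4 F#4 | F4 E4 G4 E4
That's a consistent down a 2nd shift per cell, and no other grouping gives one.

4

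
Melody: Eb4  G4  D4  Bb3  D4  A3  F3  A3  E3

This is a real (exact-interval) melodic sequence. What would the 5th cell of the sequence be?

With a 3-note motive the entries are Eb4, Bb3, F3, each down a 4th from the previous.
Carrying on: C3 → G2.
From G2 the exact shape gives G2 B2 F#2.

G2 B2 F#2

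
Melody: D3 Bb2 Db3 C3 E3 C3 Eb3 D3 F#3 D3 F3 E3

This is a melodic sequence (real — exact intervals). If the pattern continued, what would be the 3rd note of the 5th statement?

A3

With 4-note cells, note 3 of each statement runs Db3, Eb3, F3.
Extending up a 2nd: G3 → A3.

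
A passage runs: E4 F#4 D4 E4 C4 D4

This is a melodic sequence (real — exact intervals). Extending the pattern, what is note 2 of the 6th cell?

The unit is 2 notes. Position-2 pitches of the 3 shown cells: F#4, E4, D4.
Carrying that down a 2nd forward: C4 → Bb3 → Ab3.

Ab3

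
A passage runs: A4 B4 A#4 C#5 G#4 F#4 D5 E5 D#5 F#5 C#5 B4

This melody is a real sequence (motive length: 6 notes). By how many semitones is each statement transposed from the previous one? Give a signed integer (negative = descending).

Taking 6-note groups, the heads are A4, D5: the pattern moves up a 4th.
A4→D5 is 74 − 69 = 5 semitones.

5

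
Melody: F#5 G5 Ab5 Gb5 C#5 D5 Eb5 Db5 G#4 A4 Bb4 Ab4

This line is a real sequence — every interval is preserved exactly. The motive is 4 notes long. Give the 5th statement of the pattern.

With a 4-note motive the entries are F#5, C#5, G#4, each down a 4th from the previous.
Continuing the starts: D#4 → A#3.
Statement 5 starts on A#3 and keeps the same exact contour: A#3 B3 C4 Bb3.

A#3 B3 C4 Bb3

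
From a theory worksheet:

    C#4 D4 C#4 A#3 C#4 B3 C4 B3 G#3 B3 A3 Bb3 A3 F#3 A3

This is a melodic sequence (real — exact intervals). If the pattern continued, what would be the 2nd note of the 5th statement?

The unit is 5 notes. Position-2 pitches of the 3 shown cells: D4, C4, Bb3.
Extending down a 2nd: Ab3 → Gb3.

Gb3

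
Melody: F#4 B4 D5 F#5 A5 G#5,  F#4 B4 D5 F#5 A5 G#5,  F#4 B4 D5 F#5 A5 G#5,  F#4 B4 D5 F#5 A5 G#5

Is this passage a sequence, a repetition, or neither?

Each 6-note cell is identical (F#4 B4 D5 F#5 A5 G#5), restated at the same pitch.

repetition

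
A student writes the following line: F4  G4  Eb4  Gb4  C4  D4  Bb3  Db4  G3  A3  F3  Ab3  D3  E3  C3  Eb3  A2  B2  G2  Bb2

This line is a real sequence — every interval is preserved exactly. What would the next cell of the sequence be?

E2 F#2 D2 F2

The 4-note cells begin on F4, C4, G3, D3, A2 — each down a 4th from the last.
Statement 6 starts on E2 and keeps the same exact contour: E2 F#2 D2 F2.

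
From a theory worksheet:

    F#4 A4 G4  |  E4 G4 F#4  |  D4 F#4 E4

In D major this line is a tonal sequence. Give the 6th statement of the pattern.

With a 3-note motive the entries are F#4, E4, D4, each down a 2nd from the previous.
Carrying on: C#4 → B3 → A3.
Statement 6 starts on A3 and keeps the same diatonic contour: A3 C#4 B3.

A3 C#4 B3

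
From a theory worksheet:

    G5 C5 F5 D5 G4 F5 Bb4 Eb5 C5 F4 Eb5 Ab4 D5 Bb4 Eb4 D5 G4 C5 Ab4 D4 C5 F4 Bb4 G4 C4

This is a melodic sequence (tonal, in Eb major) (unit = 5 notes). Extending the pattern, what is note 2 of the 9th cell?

The unit is 5 notes. Position-2 pitches of the 5 shown cells: C5, Bb4, Ab4, G4, F4.
Extending down a 2nd: Eb4 → D4 → C4 → Bb3.

Bb3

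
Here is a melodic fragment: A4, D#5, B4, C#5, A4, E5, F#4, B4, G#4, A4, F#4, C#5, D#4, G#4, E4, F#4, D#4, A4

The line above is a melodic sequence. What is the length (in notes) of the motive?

6

18 notes total. Splitting into 3 groups of 6:
A4 D#5 B4 C#5 A4 E5 | F#4 B4 G#4 A4 F#4 C#5 | D#4 G#4 E4 F#4 D#4 A4
Every group is a transposition down a 3rd of the one before; no shorter unit works.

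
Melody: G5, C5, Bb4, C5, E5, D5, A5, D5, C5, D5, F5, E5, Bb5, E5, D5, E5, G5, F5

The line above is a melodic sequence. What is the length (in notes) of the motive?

6

There are 18 notes; a 6-note unit gives 3 cells:
G5 C5 Bb4 C5 E5 D5 | A5 D5 C5 D5 F5 E5 | Bb5 E5 D5 E5 G5 F5
Each cell is the previous one up a 2nd — so the unit is 6 notes.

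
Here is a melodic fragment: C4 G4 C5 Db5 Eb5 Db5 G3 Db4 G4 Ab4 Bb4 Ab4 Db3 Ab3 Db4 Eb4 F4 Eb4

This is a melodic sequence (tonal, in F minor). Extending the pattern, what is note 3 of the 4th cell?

The unit is 6 notes. Position-3 pitches of the 3 shown cells: C5, G4, Db4.
One more down a 4th gives Ab3.

Ab3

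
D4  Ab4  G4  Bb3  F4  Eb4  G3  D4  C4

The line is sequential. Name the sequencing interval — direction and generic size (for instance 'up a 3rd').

With a 3-note motive the entries are D4, Bb3, G3, each down a 3rd from the previous.
From D4 to Bb3: down a 3rd.

down a 3rd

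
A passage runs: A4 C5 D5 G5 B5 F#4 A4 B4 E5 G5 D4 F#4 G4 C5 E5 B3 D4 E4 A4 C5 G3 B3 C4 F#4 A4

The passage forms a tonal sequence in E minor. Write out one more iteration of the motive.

E3 G3 A3 D4 F#4

Taking 5-note groups, the heads are A4, F#4, D4, B3, G3: the pattern moves down a 3rd.
Statement 6 starts on E3 and keeps the same diatonic contour: E3 G3 A3 D4 F#4.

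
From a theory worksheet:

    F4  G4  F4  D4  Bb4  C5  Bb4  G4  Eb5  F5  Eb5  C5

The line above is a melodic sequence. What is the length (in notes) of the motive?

4

There are 12 notes; a 4-note unit gives 3 cells:
F4 G4 F4 D4 | Bb4 C5 Bb4 G4 | Eb5 F5 Eb5 C5
Every group is a transposition up a 4th of the one before; no shorter unit works.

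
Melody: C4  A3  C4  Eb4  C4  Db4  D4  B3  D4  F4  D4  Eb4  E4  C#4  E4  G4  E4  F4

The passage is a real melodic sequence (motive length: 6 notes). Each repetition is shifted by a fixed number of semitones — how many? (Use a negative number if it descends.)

Taking 6-note groups, the heads are C4, D4, E4: the pattern moves up a 2nd.
Counting half-steps from C4 to D4: 2.

2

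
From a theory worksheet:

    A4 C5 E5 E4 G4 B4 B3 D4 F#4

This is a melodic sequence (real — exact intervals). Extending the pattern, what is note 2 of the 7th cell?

With 3-note cells, note 2 of each statement runs C5, G4, D4.
Each moves down a 4th. Continuing: A3 → E3 → B2 → F#2.

F#2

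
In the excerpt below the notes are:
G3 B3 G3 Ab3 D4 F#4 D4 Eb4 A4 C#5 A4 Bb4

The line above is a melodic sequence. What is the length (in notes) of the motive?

4

12 notes total. Splitting into 3 groups of 4:
G3 B3 G3 Ab3 | D4 F#4 D4 Eb4 | A4 C#5 A4 Bb4
That's a consistent up a 5th shift per cell, and no other grouping gives one.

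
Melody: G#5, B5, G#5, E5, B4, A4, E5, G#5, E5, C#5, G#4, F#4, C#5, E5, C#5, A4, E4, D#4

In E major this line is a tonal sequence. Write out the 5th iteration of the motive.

F#4 A4 F#4 D#4 A3 G#3

With a 6-note motive the entries are G#5, E5, C#5, each down a 3rd from the previous.
Extending down a 3rd: A4 → F#4.
Statement 5 starts on F#4 and keeps the same diatonic contour: F#4 A4 F#4 D#4 A3 G#3.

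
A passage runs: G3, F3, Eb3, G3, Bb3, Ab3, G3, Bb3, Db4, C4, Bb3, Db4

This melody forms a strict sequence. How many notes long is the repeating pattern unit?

4

12 notes total. Splitting into 3 groups of 4:
G3 F3 Eb3 G3 | Bb3 Ab3 G3 Bb3 | Db4 C4 Bb3 Db4
Every group is a transposition up a 3rd of the one before; no shorter unit works.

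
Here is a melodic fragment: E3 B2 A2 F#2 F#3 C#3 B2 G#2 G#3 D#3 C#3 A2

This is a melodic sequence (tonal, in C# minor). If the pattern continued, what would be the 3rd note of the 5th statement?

With 4-note cells, note 3 of each statement runs A2, B2, C#3.
Carrying that up a 2nd forward: D#3 → E3.

E3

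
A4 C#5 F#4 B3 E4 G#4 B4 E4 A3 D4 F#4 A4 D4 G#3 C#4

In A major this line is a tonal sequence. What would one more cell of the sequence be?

E4 G#4 C#4 F#3 B3

The 5-note cells begin on A4, G#4, F#4 — each down a 2nd from the last.
From E4 the diatonic shape gives E4 G#4 C#4 F#3 B3.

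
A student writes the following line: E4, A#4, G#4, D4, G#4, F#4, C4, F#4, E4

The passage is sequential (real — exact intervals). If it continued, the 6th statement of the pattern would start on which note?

Gb3

Taking 3-note groups, the heads are E4, D4, C4: the pattern moves down a 2nd.
Continuing: Bb3 → Ab3 → Gb3. Statement 6 starts on Gb3.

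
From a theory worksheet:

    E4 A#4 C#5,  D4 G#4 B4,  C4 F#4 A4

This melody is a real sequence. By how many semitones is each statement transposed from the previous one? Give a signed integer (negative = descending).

-2

Taking 3-note groups, the heads are E4, D4, C4: the pattern moves down a 2nd.
E4 to D4 spans -2 semitones.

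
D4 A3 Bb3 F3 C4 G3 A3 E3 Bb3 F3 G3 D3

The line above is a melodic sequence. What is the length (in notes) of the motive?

4

There are 12 notes; a 4-note unit gives 3 cells:
D4 A3 Bb3 F3 | C4 G3 A3 E3 | Bb3 F3 G3 D3
That's a consistent down a 2nd shift per cell, and no other grouping gives one.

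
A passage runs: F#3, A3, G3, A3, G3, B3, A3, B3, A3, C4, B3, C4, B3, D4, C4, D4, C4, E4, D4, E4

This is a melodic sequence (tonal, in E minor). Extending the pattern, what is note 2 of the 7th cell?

G4

Grouping in 4s, the 2nd note of each cell is A3, B3, C4, D4, E4.
Each moves up a 2nd. Continuing: F#4 → G4.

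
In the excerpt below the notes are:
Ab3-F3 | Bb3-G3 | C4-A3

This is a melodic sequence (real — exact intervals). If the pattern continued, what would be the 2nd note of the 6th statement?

Grouping in 2s, the 2nd note of each cell is F3, G3, A3.
Extending up a 2nd: B3 → C#4 → D#4.

D#4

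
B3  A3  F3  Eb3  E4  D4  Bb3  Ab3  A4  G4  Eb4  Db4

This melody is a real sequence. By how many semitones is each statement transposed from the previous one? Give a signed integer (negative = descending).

Unit = 4 notes; the statements start on B3, E4, A4, moving up a 4th each time.
B3→E4 is 64 − 59 = 5 semitones.

5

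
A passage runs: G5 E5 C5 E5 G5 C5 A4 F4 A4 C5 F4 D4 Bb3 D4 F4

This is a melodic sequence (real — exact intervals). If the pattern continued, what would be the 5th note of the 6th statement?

Ab2

With 5-note cells, note 5 of each statement runs G5, C5, F4.
Each moves down a 5th. Continuing: Bb3 → Eb3 → Ab2.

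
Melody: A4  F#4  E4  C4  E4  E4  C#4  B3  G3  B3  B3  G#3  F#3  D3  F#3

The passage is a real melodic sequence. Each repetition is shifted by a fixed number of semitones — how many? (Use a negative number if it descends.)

Unit = 5 notes; the statements start on A4, E4, B3, moving down a 4th each time.
A4→E4 is 64 − 69 = -5 semitones.

-5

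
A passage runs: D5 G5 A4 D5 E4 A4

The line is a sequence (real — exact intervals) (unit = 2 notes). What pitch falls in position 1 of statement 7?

G#2

The unit is 2 notes. Position-1 pitches of the 3 shown cells: D5, A4, E4.
Extending down a 4th: B3 → F#3 → C#3 → G#2.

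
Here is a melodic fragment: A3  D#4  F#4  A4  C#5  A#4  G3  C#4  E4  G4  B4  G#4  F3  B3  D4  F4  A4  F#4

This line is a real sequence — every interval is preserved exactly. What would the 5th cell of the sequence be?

Db3 G3 Bb3 Db4 F4 D4

Taking 6-note groups, the heads are A3, G3, F3: the pattern moves down a 2nd.
Extending down a 2nd: Eb3 → Db3.
From Db3 the exact shape gives Db3 G3 Bb3 Db4 F4 D4.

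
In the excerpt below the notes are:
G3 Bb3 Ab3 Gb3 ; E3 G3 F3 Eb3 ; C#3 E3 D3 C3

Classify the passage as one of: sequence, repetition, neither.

sequence

Each 4-note cell is the previous one transposed down a 3rd.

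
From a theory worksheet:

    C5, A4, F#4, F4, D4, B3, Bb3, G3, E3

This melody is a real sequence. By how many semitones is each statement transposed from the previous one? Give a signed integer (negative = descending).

-7

Taking 3-note groups, the heads are C5, F4, Bb3: the pattern moves down a 5th.
C5 to F4 spans -7 semitones.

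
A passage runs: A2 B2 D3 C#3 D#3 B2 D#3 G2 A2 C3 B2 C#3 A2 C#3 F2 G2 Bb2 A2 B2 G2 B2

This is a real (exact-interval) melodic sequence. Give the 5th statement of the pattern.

Db2 Eb2 Gb2 F2 G2 Eb2 G2

The 7-note cells begin on A2, G2, F2 — each down a 2nd from the last.
Carrying on: Eb2 → Db2.
So cell 5 is Db2 Eb2 Gb2 F2 G2 Eb2 G2.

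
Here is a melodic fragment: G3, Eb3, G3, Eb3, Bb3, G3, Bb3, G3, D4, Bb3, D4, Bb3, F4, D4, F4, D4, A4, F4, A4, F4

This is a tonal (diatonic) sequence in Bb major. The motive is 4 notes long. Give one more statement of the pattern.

C5 A4 C5 A4

Unit = 4 notes; the statements start on G3, Bb3, D4, F4, A4, moving up a 3rd each time.
From C5 the diatonic shape gives C5 A4 C5 A4.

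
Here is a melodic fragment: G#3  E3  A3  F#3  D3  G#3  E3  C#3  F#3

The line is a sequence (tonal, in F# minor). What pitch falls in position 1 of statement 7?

Grouping in 3s, the 1st note of each cell is G#3, F#3, E3.
Extending down a 2nd: D3 → C#3 → B2 → A2.

A2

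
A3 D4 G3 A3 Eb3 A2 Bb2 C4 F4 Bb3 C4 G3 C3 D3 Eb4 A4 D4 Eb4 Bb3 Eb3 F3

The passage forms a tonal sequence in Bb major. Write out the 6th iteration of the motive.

D5 G5 C5 D5 A4 D4 Eb4

With a 7-note motive the entries are A3, C4, Eb4, each up a 3rd from the previous.
Continuing the starts: G4 → Bb4 → D5.
From D5 the diatonic shape gives D5 G5 C5 D5 A4 D4 Eb4.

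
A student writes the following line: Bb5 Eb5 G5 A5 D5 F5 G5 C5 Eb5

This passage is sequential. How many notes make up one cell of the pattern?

3

Try groups of 3 (3 cells in 9 notes):
Bb5 Eb5 G5 | A5 D5 F5 | G5 C5 Eb5
Each cell is the previous one down a 2nd — so the unit is 3 notes.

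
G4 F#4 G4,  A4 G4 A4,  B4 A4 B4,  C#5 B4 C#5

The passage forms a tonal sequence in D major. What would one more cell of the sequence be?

Unit = 3 notes; the statements start on G4, A4, B4, C#5, moving up a 2nd each time.
So cell 5 is D5 C#5 D5.

D5 C#5 D5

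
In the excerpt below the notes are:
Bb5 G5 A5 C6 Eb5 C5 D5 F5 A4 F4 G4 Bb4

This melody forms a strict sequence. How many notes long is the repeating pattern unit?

There are 12 notes; a 4-note unit gives 3 cells:
Bb5 G5 A5 C6 | Eb5 C5 D5 F5 | A4 F4 G4 Bb4
That's a consistent down a 5th shift per cell, and no other grouping gives one.

4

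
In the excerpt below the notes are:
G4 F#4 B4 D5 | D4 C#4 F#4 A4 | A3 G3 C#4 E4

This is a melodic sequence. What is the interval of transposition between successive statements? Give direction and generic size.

Unit = 4 notes; the statements start on G4, D4, A3, moving down a 4th each time.
G4 to D4 is down a 4th.

down a 4th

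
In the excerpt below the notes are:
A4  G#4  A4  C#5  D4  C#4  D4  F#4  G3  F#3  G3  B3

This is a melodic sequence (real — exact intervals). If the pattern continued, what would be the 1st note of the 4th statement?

C3

Grouping in 4s, the 1st note of each cell is A4, D4, G3.
Each moves down a 5th; the next is C3.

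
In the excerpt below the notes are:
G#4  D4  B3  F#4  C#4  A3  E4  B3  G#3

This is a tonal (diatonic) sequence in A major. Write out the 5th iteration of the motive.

C#4 G#3 E3

With a 3-note motive the entries are G#4, F#4, E4, each down a 2nd from the previous.
Carrying on: D4 → C#4.
Statement 5 starts on C#4 and keeps the same diatonic contour: C#4 G#3 E3.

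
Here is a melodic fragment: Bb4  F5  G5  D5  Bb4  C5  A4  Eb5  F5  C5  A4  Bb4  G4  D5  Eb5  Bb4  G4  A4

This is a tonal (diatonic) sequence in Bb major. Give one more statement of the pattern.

Unit = 6 notes; the statements start on Bb4, A4, G4, moving down a 2nd each time.
So cell 4 is F4 C5 D5 A4 F4 G4.

F4 C5 D5 A4 F4 G4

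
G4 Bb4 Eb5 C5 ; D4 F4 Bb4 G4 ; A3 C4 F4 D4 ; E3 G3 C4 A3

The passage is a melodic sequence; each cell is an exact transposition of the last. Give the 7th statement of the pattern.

The 4-note cells begin on G4, D4, A3, E3 — each down a 4th from the last.
Extending down a 4th: B2 → F#2 → C#2.
From C#2 the exact shape gives C#2 E2 A2 F#2.

C#2 E2 A2 F#2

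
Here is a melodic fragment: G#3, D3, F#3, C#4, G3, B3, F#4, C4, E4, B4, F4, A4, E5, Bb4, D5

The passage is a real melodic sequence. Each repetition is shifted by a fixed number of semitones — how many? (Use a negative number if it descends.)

Taking 3-note groups, the heads are G#3, C#4, F#4, B4, E5: the pattern moves up a 4th.
G#3→C#4 is 61 − 56 = 5 semitones.

5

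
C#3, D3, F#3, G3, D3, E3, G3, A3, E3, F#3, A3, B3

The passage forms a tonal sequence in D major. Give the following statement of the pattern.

F#3 G3 B3 C#4

Unit = 4 notes; the statements start on C#3, D3, E3, moving up a 2nd each time.
So cell 4 is F#3 G3 B3 C#4.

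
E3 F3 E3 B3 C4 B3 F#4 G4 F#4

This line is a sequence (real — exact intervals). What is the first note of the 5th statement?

The 3-note cells begin on E3, B3, F#4 — each up a 5th from the last.
Continuing: C#5 → G#5. Statement 5 starts on G#5.

G#5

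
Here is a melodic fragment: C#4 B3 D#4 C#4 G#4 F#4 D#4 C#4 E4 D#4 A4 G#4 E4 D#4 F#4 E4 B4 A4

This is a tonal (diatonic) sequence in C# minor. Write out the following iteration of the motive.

With a 6-note motive the entries are C#4, D#4, E4, each up a 2nd from the previous.
So cell 4 is F#4 E4 G#4 F#4 C#5 B4.

F#4 E4 G#4 F#4 C#5 B4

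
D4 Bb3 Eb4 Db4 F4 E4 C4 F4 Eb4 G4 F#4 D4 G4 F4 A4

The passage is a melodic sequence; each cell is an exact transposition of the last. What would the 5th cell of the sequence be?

The 5-note cells begin on D4, E4, F#4 — each up a 2nd from the last.
Continuing the starts: G#4 → A#4.
So cell 5 is A#4 F#4 B4 A4 C#5.

A#4 F#4 B4 A4 C#5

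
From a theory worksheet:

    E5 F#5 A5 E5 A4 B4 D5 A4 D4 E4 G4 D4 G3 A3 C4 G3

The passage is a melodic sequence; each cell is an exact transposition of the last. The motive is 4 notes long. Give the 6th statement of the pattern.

F2 G2 Bb2 F2

The 4-note cells begin on E5, A4, D4, G3 — each down a 5th from the last.
Carrying on: C3 → F2.
From F2 the exact shape gives F2 G2 Bb2 F2.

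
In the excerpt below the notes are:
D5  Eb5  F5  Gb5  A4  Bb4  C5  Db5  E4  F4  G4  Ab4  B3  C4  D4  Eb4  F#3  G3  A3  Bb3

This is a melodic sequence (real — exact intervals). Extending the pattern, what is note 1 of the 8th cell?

Grouping in 4s, the 1st note of each cell is D5, A4, E4, B3, F#3.
Carrying that down a 4th forward: C#3 → G#2 → D#2.

D#2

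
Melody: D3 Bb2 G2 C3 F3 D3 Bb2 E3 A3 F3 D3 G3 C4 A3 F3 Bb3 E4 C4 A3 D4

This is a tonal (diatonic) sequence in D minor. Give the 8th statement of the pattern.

With a 4-note motive the entries are D3, F3, A3, C4, E4, each up a 3rd from the previous.
Continuing the starts: G4 → Bb4 → D5.
From D5 the diatonic shape gives D5 Bb4 G4 C5.

D5 Bb4 G4 C5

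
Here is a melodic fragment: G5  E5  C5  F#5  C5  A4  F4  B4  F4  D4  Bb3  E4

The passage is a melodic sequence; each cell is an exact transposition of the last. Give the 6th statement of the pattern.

Taking 4-note groups, the heads are G5, C5, F4: the pattern moves down a 5th.
Extending down a 5th: Bb3 → Eb3 → Ab2.
Statement 6 starts on Ab2 and keeps the same exact contour: Ab2 F2 Db2 G2.

Ab2 F2 Db2 G2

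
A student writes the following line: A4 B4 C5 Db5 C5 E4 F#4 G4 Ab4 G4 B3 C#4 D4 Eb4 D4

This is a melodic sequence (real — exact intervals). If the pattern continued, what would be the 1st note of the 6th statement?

The unit is 5 notes. Position-1 pitches of the 3 shown cells: A4, E4, B3.
Each moves down a 4th. Continuing: F#3 → C#3 → G#2.

G#2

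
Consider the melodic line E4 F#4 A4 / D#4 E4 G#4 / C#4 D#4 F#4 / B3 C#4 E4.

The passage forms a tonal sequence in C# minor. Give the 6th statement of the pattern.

G#3 A3 C#4

With a 3-note motive the entries are E4, D#4, C#4, B3, each down a 2nd from the previous.
Carrying on: A3 → G#3.
Statement 6 starts on G#3 and keeps the same diatonic contour: G#3 A3 C#4.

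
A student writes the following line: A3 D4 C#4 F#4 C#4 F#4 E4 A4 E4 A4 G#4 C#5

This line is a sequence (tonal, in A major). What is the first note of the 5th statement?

B4

Taking 4-note groups, the heads are A3, C#4, E4: the pattern moves up a 3rd.
Continuing: G#4 → B4. Statement 5 starts on B4.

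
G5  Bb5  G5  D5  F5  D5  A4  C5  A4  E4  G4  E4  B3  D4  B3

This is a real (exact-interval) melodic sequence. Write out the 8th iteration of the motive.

Unit = 3 notes; the statements start on G5, D5, A4, E4, B3, moving down a 4th each time.
Continuing the starts: F#3 → C#3 → G#2.
From G#2 the exact shape gives G#2 B2 G#2.

G#2 B2 G#2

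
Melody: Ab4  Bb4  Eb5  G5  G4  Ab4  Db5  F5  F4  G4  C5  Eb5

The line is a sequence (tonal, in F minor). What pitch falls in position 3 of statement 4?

Bb4

The unit is 4 notes. Position-3 pitches of the 3 shown cells: Eb5, Db5, C5.
One more down a 2nd gives Bb4.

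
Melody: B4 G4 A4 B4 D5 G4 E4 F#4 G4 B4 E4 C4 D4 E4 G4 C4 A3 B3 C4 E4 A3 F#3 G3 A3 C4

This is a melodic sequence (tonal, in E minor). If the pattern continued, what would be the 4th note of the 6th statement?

The unit is 5 notes. Position-4 pitches of the 5 shown cells: B4, G4, E4, C4, A3.
One more down a 3rd gives F#3.

F#3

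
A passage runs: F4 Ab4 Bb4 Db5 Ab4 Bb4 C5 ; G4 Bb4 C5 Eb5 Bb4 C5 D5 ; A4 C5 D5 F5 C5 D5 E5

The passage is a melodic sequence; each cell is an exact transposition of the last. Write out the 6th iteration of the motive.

D#5 F#5 G#5 B5 F#5 G#5 A#5

With a 7-note motive the entries are F4, G4, A4, each up a 2nd from the previous.
Continuing the starts: B4 → C#5 → D#5.
So cell 6 is D#5 F#5 G#5 B5 F#5 G#5 A#5.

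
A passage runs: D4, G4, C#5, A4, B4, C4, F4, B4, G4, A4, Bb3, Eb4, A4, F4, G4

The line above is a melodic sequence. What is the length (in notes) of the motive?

15 notes total. Splitting into 3 groups of 5:
D4 G4 C#5 A4 B4 | C4 F4 B4 G4 A4 | Bb3 Eb4 A4 F4 G4
That's a consistent down a 2nd shift per cell, and no other grouping gives one.

5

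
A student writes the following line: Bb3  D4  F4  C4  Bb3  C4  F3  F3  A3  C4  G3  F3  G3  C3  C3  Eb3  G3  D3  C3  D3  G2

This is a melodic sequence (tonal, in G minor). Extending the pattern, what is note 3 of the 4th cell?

D3

The unit is 7 notes. Position-3 pitches of the 3 shown cells: F4, C4, G3.
From G3, down a 4th gives D3.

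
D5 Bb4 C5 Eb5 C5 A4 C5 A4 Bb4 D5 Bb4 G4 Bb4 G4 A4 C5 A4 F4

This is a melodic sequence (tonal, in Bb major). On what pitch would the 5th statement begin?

With a 6-note motive the entries are D5, C5, Bb4, each down a 2nd from the previous.
Continuing: A4 → G4. Statement 5 starts on G4.

G4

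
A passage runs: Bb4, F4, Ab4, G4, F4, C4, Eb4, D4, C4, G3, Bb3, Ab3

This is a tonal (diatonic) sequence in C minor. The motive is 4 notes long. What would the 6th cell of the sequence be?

Ab2 Eb2 G2 F2

Unit = 4 notes; the statements start on Bb4, F4, C4, moving down a 4th each time.
Continuing the starts: G3 → D3 → Ab2.
Statement 6 starts on Ab2 and keeps the same diatonic contour: Ab2 Eb2 G2 F2.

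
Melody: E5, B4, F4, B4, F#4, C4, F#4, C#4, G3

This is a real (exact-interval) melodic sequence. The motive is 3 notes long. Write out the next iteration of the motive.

Taking 3-note groups, the heads are E5, B4, F#4: the pattern moves down a 4th.
From C#4 the exact shape gives C#4 G#3 D3.

C#4 G#3 D3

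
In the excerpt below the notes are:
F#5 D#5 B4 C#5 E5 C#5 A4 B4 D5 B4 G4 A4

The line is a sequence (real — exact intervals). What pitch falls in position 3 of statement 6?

Db4

Grouping in 4s, the 3rd note of each cell is B4, A4, G4.
Carrying that down a 2nd forward: F4 → Eb4 → Db4.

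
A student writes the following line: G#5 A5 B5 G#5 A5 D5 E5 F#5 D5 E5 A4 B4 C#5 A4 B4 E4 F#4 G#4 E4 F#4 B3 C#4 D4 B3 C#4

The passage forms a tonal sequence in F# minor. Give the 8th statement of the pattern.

The 5-note cells begin on G#5, D5, A4, E4, B3 — each down a 4th from the last.
Extending down a 4th: F#3 → C#3 → G#2.
From G#2 the diatonic shape gives G#2 A2 B2 G#2 A2.

G#2 A2 B2 G#2 A2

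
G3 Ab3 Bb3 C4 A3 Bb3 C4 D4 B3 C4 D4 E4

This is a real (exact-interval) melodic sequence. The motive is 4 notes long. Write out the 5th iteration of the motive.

D#4 E4 F#4 G#4

With a 4-note motive the entries are G3, A3, B3, each up a 2nd from the previous.
Carrying on: C#4 → D#4.
Statement 5 starts on D#4 and keeps the same exact contour: D#4 E4 F#4 G#4.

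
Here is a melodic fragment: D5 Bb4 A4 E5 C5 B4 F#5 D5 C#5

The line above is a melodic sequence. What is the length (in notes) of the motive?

Try groups of 3 (3 cells in 9 notes):
D5 Bb4 A4 | E5 C5 B4 | F#5 D5 C#5
That's a consistent up a 2nd shift per cell, and no other grouping gives one.

3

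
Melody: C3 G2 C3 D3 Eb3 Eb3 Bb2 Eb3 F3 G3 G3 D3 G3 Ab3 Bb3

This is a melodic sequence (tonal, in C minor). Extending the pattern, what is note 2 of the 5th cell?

Ab3

Grouping in 5s, the 2nd note of each cell is G2, Bb2, D3.
Carrying that up a 3rd forward: F3 → Ab3.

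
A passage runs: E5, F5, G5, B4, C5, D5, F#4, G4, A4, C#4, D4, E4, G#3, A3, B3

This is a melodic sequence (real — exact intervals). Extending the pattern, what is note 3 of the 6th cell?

F#3

Grouping in 3s, the 3rd note of each cell is G5, D5, A4, E4, B3.
One more down a 4th gives F#3.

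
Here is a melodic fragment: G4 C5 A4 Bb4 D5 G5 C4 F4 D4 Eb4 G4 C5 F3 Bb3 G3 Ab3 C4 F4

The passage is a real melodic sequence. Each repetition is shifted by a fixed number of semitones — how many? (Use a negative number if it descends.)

-7

With a 6-note motive the entries are G4, C4, F3, each down a 5th from the previous.
G4→C4 is 60 − 67 = -7 semitones.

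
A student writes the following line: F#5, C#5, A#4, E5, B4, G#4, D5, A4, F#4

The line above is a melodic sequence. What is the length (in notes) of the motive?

3

There are 9 notes; a 3-note unit gives 3 cells:
F#5 C#5 A#4 | E5 B4 G#4 | D5 A4 F#4
Every group is a transposition down a 2nd of the one before; no shorter unit works.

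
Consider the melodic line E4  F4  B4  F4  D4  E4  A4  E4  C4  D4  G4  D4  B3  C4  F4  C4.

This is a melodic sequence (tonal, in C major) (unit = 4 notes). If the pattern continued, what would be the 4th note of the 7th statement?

With 4-note cells, note 4 of each statement runs F4, E4, D4, C4.
Extending down a 2nd: B3 → A3 → G3.

G3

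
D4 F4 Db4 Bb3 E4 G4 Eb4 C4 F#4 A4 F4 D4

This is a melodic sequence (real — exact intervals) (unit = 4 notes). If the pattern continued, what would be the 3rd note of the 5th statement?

A4

With 4-note cells, note 3 of each statement runs Db4, Eb4, F4.
Carrying that up a 2nd forward: G4 → A4.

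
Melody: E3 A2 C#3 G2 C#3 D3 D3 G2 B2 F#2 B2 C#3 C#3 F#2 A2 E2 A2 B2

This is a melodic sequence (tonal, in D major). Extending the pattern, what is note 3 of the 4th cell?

Grouping in 6s, the 3rd note of each cell is C#3, B2, A2.
One more down a 2nd gives G2.

G2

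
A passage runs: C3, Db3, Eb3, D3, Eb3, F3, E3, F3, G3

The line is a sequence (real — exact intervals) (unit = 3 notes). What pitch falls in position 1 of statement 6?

A#3

With 3-note cells, note 1 of each statement runs C3, D3, E3.
Each moves up a 2nd. Continuing: F#3 → G#3 → A#3.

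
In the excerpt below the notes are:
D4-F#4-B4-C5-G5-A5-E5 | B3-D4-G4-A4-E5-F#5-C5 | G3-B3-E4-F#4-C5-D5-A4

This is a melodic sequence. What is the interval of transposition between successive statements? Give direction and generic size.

down a 3rd

The 7-note cells begin on D4, B3, G3 — each down a 3rd from the last.
From D4 to B3: down a 3rd.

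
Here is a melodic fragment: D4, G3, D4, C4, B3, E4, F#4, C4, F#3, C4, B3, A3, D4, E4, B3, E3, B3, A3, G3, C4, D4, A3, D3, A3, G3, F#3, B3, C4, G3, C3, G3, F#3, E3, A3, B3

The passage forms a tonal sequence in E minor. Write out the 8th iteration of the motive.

Unit = 7 notes; the statements start on D4, C4, B3, A3, G3, moving down a 2nd each time.
Extending down a 2nd: F#3 → E3 → D3.
From D3 the diatonic shape gives D3 G2 D3 C3 B2 E3 F#3.

D3 G2 D3 C3 B2 E3 F#3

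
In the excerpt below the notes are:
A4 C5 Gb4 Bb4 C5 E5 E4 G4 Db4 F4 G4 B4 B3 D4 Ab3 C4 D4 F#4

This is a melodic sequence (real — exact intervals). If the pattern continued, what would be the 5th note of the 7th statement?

With 6-note cells, note 5 of each statement runs C5, G4, D4.
Each moves down a 4th. Continuing: A3 → E3 → B2 → F#2.

F#2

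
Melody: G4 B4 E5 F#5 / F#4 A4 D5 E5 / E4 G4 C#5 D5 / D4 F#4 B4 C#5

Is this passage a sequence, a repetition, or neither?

Each 4-note cell is the previous one transposed down a 2nd.

sequence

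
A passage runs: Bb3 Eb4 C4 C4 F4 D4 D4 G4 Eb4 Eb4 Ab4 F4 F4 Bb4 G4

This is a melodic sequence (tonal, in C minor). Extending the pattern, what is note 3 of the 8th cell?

C5

Grouping in 3s, the 3rd note of each cell is C4, D4, Eb4, F4, G4.
Each moves up a 2nd. Continuing: Ab4 → Bb4 → C5.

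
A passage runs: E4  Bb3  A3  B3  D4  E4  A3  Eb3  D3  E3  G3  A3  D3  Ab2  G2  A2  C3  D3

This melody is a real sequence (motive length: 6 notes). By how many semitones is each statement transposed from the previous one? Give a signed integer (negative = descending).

-7

With a 6-note motive the entries are E4, A3, D3, each down a 5th from the previous.
E4 to A3 spans -7 semitones.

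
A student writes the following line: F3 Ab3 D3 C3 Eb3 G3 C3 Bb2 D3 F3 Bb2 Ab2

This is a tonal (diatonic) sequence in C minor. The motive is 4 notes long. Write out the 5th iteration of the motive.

With a 4-note motive the entries are F3, Eb3, D3, each down a 2nd from the previous.
Continuing the starts: C3 → Bb2.
From Bb2 the diatonic shape gives Bb2 D3 G2 F2.

Bb2 D3 G2 F2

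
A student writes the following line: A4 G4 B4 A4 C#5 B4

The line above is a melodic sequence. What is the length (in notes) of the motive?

6 notes total. Splitting into 3 groups of 2:
A4 G4 | B4 A4 | C#5 B4
Each cell is the previous one up a 2nd — so the unit is 2 notes.

2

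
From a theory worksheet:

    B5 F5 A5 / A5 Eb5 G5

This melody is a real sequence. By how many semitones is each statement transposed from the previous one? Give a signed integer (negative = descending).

-2

The 3-note cells begin on B5, A5 — each down a 2nd from the last.
B5 to A5 spans -2 semitones.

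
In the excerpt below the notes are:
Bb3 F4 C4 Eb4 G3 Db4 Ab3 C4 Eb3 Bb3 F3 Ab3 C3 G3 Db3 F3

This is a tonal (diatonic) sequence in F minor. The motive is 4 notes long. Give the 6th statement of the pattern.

With a 4-note motive the entries are Bb3, G3, Eb3, C3, each down a 3rd from the previous.
Extending down a 3rd: Ab2 → F2.
So cell 6 is F2 C3 G2 Bb2.

F2 C3 G2 Bb2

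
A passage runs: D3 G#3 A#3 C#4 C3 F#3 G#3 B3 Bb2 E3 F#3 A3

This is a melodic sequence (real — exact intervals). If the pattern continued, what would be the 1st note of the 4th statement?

Ab2

The unit is 4 notes. Position-1 pitches of the 3 shown cells: D3, C3, Bb2.
One more down a 2nd gives Ab2.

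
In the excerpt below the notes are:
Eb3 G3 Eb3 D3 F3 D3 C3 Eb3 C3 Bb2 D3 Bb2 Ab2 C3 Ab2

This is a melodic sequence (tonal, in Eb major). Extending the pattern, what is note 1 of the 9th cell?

D2

With 3-note cells, note 1 of each statement runs Eb3, D3, C3, Bb2, Ab2.
Extending down a 2nd: G2 → F2 → Eb2 → D2.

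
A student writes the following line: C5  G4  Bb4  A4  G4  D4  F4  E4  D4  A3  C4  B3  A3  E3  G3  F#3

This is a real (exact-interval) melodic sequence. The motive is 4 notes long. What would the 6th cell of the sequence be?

B2 F#2 A2 G#2

The 4-note cells begin on C5, G4, D4, A3 — each down a 4th from the last.
Continuing the starts: E3 → B2.
So cell 6 is B2 F#2 A2 G#2.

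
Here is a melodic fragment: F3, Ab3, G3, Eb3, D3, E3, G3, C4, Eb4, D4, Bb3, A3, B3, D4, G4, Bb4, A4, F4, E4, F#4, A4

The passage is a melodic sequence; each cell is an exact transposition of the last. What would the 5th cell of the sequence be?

With a 7-note motive the entries are F3, C4, G4, each up a 5th from the previous.
Carrying on: D5 → A5.
Statement 5 starts on A5 and keeps the same exact contour: A5 C6 B5 G5 F#5 G#5 B5.

A5 C6 B5 G5 F#5 G#5 B5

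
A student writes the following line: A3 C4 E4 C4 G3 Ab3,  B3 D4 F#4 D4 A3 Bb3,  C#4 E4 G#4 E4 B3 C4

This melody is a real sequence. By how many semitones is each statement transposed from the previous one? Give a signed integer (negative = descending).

2

Taking 6-note groups, the heads are A3, B3, C#4: the pattern moves up a 2nd.
A3→B3 is 59 − 57 = 2 semitones.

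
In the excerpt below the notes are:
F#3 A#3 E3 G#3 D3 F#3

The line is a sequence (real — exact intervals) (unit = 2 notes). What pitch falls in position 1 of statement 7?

Gb2

The unit is 2 notes. Position-1 pitches of the 3 shown cells: F#3, E3, D3.
Carrying that down a 2nd forward: C3 → Bb2 → Ab2 → Gb2.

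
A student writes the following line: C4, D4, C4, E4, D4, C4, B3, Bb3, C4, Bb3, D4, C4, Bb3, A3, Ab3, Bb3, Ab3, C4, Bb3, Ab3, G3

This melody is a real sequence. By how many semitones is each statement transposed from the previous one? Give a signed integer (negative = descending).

The 7-note cells begin on C4, Bb3, Ab3 — each down a 2nd from the last.
C4→Bb3 is 58 − 60 = -2 semitones.

-2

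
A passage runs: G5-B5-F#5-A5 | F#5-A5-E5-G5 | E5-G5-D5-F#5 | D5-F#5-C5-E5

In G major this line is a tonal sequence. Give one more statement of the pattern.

C5 E5 B4 D5

The 4-note cells begin on G5, F#5, E5, D5 — each down a 2nd from the last.
From C5 the diatonic shape gives C5 E5 B4 D5.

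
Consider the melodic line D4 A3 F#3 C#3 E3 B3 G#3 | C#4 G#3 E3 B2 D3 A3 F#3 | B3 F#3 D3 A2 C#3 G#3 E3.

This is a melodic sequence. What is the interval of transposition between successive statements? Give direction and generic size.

down a 2nd

Unit = 7 notes; the statements start on D4, C#4, B3, moving down a 2nd each time.
D4 to C#4 is down a 2nd.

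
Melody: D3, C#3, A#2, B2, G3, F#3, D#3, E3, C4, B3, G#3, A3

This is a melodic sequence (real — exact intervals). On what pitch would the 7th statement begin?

The 4-note cells begin on D3, G3, C4 — each up a 4th from the last.
Continuing: F4 → Bb4 → Eb5 → Ab5. Statement 7 starts on Ab5.

Ab5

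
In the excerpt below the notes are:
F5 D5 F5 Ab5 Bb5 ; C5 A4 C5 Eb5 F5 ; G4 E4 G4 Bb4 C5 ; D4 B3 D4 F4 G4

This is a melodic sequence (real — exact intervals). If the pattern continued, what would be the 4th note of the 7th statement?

D3

The unit is 5 notes. Position-4 pitches of the 4 shown cells: Ab5, Eb5, Bb4, F4.
Carrying that down a 4th forward: C4 → G3 → D3.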